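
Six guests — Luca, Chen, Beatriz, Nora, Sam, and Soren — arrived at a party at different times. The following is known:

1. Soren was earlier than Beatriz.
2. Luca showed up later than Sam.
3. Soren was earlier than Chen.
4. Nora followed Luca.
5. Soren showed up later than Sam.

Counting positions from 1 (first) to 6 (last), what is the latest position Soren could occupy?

4

Soren must come before Beatriz and Chen — 2 guests forced after them.
Everything else can be placed before Soren in some valid order, so Soren can sit as late as position 6 − 2 = 4.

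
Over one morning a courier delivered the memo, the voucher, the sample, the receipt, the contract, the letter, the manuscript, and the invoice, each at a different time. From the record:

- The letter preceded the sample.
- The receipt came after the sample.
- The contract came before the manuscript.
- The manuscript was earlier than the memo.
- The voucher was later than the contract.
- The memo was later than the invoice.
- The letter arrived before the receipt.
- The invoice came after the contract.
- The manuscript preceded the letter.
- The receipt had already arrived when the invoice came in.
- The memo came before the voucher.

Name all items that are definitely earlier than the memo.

Directly stated before the memo: the invoice and the manuscript.
The contract reaches the memo via the contract → the manuscript → the memo.
The letter reaches the memo via the letter → the receipt → the invoice → the memo.
The receipt reaches the memo via the receipt → the invoice → the memo.
Likewise the sample reaches the memo by chaining the stated constraints.

the contract, the invoice, the letter, the manuscript, the receipt, the sample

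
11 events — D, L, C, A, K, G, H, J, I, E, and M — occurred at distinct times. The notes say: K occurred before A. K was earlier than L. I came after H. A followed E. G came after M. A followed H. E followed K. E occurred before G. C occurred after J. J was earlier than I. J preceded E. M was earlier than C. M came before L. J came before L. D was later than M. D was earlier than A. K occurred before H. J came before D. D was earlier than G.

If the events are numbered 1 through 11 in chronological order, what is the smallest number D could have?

J and M must both come before D — 2 forced predecessors.
Nothing else is forced ahead of D, so its earliest slot is position 2 + 1 = 3.

3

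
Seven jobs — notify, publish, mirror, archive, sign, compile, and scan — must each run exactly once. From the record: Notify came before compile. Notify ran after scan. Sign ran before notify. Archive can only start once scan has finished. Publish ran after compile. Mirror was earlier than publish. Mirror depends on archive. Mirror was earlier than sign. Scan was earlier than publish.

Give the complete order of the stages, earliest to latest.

The constraints fix every adjacent pair, so only one ordering works:
scan → archive → mirror → sign → notify → compile → publish.

scan, archive, mirror, sign, notify, compile, publish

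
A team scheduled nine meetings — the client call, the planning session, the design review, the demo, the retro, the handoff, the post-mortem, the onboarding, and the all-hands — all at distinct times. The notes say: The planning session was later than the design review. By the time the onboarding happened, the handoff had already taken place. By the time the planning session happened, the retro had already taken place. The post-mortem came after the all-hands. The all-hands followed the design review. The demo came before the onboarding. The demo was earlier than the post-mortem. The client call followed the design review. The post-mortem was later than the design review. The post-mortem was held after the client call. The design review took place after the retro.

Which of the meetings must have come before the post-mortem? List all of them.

Directly stated before the post-mortem: the all-hands, the client call, the demo, and the design review.
The retro reaches the post-mortem via the retro → the design review → the post-mortem.

the all-hands, the client call, the demo, the design review, the retro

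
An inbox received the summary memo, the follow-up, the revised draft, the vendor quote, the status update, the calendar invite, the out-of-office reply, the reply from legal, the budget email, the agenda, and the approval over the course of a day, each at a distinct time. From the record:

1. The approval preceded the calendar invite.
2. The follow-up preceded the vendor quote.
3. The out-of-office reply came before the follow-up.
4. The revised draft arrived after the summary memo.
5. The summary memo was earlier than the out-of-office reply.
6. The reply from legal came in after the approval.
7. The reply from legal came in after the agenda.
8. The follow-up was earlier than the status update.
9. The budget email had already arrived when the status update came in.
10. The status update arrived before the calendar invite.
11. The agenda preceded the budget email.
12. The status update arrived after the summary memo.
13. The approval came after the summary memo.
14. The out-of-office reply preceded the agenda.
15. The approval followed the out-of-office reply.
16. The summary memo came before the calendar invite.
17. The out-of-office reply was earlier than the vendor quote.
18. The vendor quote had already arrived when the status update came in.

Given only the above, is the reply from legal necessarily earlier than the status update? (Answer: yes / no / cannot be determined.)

No chain of stated constraints runs from the reply from legal to the status update, and none runs from the status update to the reply from legal either.
So the relative order of the reply from legal and the status update is not fixed by the given facts.

cannot be determined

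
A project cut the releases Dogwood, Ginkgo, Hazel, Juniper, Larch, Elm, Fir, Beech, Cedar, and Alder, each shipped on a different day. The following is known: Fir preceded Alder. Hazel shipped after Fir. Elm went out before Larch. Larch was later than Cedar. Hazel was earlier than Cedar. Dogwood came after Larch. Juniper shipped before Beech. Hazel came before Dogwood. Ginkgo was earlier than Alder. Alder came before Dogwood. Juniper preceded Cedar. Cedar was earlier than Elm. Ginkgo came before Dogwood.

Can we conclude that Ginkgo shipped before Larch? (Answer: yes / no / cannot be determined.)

cannot be determined

No chain of stated constraints runs from Ginkgo to Larch, and none runs from Larch to Ginkgo either.
So the relative order of Ginkgo and Larch is not fixed by the given facts.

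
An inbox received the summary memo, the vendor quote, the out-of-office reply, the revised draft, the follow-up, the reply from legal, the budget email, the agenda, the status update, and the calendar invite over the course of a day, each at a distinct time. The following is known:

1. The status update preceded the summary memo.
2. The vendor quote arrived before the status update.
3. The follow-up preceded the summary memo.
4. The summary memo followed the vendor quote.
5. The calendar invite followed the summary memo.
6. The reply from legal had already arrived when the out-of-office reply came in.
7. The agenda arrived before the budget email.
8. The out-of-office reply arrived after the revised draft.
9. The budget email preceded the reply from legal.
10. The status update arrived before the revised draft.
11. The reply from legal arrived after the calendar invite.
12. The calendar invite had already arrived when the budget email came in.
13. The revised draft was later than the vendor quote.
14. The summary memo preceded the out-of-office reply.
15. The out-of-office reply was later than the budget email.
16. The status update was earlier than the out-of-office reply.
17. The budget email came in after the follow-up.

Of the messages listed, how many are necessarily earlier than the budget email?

Directly stated before the budget email: the agenda, the calendar invite, and the follow-up.
The status update reaches the budget email via the status update → the summary memo → the calendar invite → the budget email.
The summary memo reaches the budget email via the summary memo → the calendar invite → the budget email.
The vendor quote reaches the budget email via the vendor quote → the summary memo → the calendar invite → the budget email.
That's the agenda, the calendar invite, the follow-up, the status update, the summary memo, and the vendor quote — 6 in all.

6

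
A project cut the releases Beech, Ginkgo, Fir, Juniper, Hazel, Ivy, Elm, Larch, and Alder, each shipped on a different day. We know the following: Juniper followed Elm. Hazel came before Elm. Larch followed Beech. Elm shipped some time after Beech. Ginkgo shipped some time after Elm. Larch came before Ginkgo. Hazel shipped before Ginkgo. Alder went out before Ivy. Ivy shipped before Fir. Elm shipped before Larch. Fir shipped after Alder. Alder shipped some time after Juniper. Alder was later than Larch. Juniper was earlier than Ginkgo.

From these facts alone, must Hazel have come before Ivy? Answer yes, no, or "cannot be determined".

Chain the constraints: Hazel → Elm → Juniper → Alder → Ivy. Each link is directly stated, so Hazel comes before Ivy.

yes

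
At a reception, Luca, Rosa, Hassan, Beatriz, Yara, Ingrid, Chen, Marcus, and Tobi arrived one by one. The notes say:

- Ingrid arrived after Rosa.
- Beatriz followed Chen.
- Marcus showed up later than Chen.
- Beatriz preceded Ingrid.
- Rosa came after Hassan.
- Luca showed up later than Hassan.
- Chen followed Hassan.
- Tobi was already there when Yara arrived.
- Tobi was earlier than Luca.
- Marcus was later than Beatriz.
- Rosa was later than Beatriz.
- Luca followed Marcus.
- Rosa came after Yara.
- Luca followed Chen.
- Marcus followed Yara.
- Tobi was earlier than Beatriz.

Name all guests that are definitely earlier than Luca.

Beatriz, Chen, Hassan, Marcus, Tobi, Yara

Directly stated before Luca: Chen, Hassan, Marcus, and Tobi.
Beatriz reaches Luca via Beatriz → Marcus → Luca.
Yara reaches Luca via Yara → Marcus → Luca.
No chain forces Ingrid (or any of the others) ahead of Luca.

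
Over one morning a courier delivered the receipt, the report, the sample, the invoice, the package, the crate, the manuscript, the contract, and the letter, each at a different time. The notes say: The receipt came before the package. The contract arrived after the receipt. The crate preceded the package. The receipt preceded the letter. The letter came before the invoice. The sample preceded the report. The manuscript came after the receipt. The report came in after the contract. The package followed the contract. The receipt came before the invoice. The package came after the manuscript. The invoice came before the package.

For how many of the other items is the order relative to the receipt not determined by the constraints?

2

Forced after the receipt: the contract, the invoice, the letter, the manuscript, the package, and the report.
That leaves the crate and the sample with no forced order relative to the receipt — 2.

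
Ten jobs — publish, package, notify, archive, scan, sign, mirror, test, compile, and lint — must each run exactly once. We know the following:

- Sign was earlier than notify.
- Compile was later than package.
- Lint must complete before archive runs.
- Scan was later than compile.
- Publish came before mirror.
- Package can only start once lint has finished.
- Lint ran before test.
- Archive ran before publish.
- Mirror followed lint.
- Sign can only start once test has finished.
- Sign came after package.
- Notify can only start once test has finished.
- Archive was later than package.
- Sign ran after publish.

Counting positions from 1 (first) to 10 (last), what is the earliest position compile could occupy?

Lint and package must both come before compile — 2 forced predecessors.
Nothing else is forced ahead of compile, so its earliest slot is position 2 + 1 = 3.

3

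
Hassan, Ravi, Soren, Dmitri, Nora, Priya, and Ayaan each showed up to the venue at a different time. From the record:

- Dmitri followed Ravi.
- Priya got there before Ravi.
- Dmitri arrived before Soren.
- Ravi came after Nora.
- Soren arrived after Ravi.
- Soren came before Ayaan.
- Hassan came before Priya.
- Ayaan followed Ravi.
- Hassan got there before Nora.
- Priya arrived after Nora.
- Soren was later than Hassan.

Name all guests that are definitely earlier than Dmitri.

Hassan, Nora, Priya, Ravi

Directly stated before Dmitri: Ravi.
Hassan reaches Dmitri via Hassan → Nora → Ravi → Dmitri.
Nora reaches Dmitri via Nora → Ravi → Dmitri.
Priya reaches Dmitri via Priya → Ravi → Dmitri.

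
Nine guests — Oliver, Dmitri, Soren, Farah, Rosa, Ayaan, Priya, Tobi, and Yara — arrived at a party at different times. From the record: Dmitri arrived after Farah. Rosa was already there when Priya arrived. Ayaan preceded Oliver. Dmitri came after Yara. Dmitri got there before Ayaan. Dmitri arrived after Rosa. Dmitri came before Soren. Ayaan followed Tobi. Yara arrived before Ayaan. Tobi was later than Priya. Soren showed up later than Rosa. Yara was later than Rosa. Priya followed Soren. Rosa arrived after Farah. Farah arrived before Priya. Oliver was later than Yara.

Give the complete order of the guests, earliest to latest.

Farah, Rosa, Yara, Dmitri, Soren, Priya, Tobi, Ayaan, Oliver

The constraints fix every adjacent pair, so only one ordering works:
Farah → Rosa → Yara → Dmitri → Soren → Priya → Tobi → Ayaan → Oliver.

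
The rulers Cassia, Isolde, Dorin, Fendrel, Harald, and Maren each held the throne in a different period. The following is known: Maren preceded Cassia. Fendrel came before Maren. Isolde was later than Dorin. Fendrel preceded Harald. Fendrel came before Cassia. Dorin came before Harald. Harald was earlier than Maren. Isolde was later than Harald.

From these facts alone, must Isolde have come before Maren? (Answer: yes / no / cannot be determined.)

No chain of stated constraints runs from Isolde to Maren, and none runs from Maren to Isolde either.
So the relative order of Isolde and Maren is not fixed by the given facts.

cannot be determined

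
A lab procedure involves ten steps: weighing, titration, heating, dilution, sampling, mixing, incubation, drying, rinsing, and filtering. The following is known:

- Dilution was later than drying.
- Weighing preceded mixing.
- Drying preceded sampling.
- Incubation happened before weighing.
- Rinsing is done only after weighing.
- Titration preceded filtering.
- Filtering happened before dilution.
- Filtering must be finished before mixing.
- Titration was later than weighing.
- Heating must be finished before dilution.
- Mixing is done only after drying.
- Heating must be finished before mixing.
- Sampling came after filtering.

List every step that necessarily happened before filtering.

Directly stated before filtering: titration.
Incubation reaches filtering via incubation → weighing → titration → filtering.
Weighing reaches filtering via weighing → titration → filtering.

incubation, titration, weighing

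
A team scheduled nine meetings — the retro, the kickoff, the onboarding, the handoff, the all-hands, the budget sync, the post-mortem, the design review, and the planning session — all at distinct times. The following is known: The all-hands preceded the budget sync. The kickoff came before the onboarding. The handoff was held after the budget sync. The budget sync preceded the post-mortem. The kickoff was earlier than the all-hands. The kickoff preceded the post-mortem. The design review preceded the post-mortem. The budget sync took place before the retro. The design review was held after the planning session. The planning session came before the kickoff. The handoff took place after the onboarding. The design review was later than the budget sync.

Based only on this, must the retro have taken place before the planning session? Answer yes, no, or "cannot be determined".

Tracing the constraints gives the planning session → the kickoff → the all-hands → the budget sync → the retro, so the planning session must come before the retro.
That means the retro cannot be before the planning session.

no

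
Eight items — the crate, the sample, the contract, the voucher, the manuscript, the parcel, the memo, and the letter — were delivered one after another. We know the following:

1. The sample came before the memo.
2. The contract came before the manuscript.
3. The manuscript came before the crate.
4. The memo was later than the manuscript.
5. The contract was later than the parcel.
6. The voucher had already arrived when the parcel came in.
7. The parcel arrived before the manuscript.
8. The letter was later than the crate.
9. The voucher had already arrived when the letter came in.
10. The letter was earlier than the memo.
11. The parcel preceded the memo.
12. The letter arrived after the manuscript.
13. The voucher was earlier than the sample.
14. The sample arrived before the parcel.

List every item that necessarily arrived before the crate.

the contract, the manuscript, the parcel, the sample, the voucher

Directly stated before the crate: the manuscript.
The contract reaches the crate via the contract → the manuscript → the crate.
The parcel reaches the crate via the parcel → the manuscript → the crate.
The sample reaches the crate via the sample → the parcel → the manuscript → the crate.
Likewise the voucher reaches the crate by chaining the stated constraints.
No chain forces the letter (or any of the others) ahead of the crate.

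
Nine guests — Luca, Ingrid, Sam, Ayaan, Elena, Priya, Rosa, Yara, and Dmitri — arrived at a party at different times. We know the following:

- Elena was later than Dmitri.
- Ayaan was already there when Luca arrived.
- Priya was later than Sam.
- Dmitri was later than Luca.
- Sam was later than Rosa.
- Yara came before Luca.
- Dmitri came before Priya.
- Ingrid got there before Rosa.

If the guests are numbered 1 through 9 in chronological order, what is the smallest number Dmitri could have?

4

Ayaan, Luca, and Yara must all come before Dmitri — 3 forced predecessors.
Nothing else is forced ahead of Dmitri, so their earliest slot is position 3 + 1 = 4.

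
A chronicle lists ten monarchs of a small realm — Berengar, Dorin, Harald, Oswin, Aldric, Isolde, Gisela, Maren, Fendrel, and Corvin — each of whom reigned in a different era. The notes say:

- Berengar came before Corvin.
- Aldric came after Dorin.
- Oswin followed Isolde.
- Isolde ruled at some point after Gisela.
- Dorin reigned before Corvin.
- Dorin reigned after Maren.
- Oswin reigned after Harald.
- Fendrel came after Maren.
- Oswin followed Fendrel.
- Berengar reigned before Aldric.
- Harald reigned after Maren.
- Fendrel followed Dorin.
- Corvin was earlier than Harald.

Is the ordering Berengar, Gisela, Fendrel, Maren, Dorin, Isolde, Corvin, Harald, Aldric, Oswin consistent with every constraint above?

no

The constraints require Dorin before Fendrel, but in the proposed sequence Fendrel appears ahead of Dorin. That one violation is enough.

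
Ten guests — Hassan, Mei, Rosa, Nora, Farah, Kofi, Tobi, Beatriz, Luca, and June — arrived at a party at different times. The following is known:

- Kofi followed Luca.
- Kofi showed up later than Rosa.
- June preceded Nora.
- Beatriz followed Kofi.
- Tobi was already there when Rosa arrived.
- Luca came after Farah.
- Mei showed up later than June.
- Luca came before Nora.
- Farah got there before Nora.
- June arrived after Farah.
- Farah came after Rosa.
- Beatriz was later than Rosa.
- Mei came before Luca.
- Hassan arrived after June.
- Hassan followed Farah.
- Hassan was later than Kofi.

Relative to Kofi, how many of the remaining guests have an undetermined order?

1

Forced before Kofi: Farah, June, Luca, Mei, Rosa, and Tobi; forced after Kofi: Beatriz and Hassan.
That leaves Nora with no forced order relative to Kofi — 1.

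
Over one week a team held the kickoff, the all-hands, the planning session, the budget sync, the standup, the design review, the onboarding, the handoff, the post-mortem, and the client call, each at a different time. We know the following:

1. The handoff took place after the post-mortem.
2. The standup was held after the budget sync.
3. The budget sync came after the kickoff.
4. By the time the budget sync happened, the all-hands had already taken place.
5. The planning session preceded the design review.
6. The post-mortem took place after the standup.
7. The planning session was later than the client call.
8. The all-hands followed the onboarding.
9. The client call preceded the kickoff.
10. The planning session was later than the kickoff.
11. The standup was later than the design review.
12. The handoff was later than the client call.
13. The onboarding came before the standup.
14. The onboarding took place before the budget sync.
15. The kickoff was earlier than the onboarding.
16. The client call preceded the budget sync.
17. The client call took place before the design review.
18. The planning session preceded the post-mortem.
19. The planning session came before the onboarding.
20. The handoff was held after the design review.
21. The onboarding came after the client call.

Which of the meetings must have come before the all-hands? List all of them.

the client call, the kickoff, the onboarding, the planning session

Directly stated before the all-hands: the onboarding.
The client call reaches the all-hands via the client call → the onboarding → the all-hands.
The kickoff reaches the all-hands via the kickoff → the onboarding → the all-hands.
The planning session reaches the all-hands via the planning session → the onboarding → the all-hands.
No chain forces the budget sync (or any of the others) ahead of the all-hands.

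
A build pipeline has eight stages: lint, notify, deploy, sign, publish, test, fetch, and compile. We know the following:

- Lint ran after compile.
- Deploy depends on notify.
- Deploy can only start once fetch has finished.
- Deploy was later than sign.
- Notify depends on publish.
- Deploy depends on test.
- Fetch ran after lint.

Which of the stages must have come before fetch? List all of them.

compile, lint

Directly stated before fetch: lint.
Compile reaches fetch via compile → lint → fetch.
No chain forces deploy (or any of the others) ahead of fetch.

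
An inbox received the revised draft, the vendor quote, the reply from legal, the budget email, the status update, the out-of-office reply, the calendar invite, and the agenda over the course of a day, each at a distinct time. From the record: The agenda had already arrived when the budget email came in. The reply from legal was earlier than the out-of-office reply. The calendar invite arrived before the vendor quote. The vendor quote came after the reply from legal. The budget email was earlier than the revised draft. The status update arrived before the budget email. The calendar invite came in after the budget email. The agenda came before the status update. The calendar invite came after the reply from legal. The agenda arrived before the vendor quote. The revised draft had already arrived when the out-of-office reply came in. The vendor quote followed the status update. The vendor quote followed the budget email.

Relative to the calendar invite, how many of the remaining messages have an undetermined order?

2

Forced before the calendar invite: the agenda, the budget email, the reply from legal, and the status update; forced after the calendar invite: the vendor quote.
That leaves the out-of-office reply and the revised draft with no forced order relative to the calendar invite — 2.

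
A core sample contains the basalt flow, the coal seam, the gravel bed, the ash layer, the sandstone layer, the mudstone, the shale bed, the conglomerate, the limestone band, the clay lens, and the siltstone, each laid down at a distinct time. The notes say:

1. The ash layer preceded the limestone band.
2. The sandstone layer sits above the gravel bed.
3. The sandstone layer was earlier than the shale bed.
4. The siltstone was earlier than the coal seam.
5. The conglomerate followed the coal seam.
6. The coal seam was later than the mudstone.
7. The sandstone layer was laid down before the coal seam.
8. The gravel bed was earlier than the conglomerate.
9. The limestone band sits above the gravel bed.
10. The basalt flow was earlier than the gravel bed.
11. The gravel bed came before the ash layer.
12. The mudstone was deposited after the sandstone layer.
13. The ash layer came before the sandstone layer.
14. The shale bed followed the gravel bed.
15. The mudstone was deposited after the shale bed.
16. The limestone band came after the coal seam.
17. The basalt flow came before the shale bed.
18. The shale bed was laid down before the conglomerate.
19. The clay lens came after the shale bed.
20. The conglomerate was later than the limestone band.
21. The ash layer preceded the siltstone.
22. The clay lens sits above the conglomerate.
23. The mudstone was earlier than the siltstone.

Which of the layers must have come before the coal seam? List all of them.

the ash layer, the basalt flow, the gravel bed, the mudstone, the sandstone layer, the shale bed, the siltstone

Directly stated before the coal seam: the mudstone, the sandstone layer, and the siltstone.
The ash layer reaches the coal seam via the ash layer → the siltstone → the coal seam.
The basalt flow reaches the coal seam via the basalt flow → the gravel bed → the sandstone layer → the coal seam.
The gravel bed reaches the coal seam via the gravel bed → the sandstone layer → the coal seam.
Likewise the shale bed reaches the coal seam by chaining the stated constraints.
No chain forces the limestone band (or any of the others) ahead of the coal seam.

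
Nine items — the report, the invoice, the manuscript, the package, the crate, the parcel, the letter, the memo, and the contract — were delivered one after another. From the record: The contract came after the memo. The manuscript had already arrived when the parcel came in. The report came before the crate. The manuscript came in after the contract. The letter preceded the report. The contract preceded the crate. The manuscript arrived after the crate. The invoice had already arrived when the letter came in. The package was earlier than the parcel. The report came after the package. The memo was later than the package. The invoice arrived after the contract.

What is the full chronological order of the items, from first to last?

The constraints fix every adjacent pair, so only one ordering works:
the package → the memo → the contract → the invoice → the letter → the report → the crate → the manuscript → the parcel.

the package, the memo, the contract, the invoice, the letter, the report, the crate, the manuscript, the parcel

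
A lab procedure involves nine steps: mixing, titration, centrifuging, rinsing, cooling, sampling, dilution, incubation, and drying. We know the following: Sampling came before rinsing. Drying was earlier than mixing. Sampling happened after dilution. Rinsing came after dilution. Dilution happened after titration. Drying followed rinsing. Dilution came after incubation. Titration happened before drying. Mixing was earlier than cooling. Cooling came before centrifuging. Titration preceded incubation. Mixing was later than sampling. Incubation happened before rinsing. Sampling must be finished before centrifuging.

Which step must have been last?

Every other step has a chain of constraints placing it before centrifuging, so centrifuging is last.

centrifuging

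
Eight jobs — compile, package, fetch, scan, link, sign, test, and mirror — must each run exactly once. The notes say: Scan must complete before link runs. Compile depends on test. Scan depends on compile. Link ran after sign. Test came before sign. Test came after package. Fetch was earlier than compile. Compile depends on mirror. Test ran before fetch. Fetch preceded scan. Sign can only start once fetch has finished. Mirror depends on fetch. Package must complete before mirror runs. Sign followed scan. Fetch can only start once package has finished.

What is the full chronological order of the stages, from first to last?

The constraints fix every adjacent pair, so only one ordering works:
package → test → fetch → mirror → compile → scan → sign → link.

package, test, fetch, mirror, compile, scan, sign, link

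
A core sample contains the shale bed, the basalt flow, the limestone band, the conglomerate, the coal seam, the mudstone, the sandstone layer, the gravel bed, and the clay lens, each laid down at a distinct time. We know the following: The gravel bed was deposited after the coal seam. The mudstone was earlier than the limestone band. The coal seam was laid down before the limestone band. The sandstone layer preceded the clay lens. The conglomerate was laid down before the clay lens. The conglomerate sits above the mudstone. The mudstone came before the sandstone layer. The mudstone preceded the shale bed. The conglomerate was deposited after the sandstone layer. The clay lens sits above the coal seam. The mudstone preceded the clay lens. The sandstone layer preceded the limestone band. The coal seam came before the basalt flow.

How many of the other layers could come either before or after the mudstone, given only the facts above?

3

Forced after the mudstone: the clay lens, the conglomerate, the limestone band, the sandstone layer, and the shale bed.
That leaves the basalt flow, the coal seam, and the gravel bed with no forced order relative to the mudstone — 3.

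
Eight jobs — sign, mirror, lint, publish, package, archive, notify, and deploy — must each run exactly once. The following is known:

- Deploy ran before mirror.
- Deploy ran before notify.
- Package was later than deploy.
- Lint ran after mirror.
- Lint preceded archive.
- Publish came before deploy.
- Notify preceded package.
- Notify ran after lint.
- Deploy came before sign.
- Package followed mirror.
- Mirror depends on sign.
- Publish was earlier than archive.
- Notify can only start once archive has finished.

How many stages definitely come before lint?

Directly stated before lint: mirror.
Deploy reaches lint via deploy → mirror → lint.
Publish reaches lint via publish → deploy → mirror → lint.
Sign reaches lint via sign → mirror → lint.
That's deploy, mirror, publish, and sign — 4 in all.

4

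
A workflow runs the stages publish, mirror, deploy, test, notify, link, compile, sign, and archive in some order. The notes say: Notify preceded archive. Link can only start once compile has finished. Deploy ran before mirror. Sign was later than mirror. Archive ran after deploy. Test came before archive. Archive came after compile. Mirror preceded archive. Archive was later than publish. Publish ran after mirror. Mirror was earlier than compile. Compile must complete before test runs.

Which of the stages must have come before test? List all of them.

Directly stated before test: compile.
Deploy reaches test via deploy → mirror → compile → test.
Mirror reaches test via mirror → compile → test.

compile, deploy, mirror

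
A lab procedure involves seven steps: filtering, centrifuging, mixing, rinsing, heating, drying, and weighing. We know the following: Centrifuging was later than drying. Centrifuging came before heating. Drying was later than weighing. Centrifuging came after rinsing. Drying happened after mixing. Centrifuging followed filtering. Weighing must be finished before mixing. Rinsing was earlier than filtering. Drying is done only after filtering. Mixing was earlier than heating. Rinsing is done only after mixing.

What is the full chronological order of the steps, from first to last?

weighing, mixing, rinsing, filtering, drying, centrifuging, heating

The constraints fix every adjacent pair, so only one ordering works:
weighing → mixing → rinsing → filtering → drying → centrifuging → heating.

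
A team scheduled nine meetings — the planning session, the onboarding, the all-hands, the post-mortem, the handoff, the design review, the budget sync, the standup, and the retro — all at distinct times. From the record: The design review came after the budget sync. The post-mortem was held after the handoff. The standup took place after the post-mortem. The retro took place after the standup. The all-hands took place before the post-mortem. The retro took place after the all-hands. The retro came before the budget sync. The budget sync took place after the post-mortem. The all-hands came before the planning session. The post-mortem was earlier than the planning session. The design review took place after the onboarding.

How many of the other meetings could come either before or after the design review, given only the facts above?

Forced before the design review: the all-hands, the budget sync, the handoff, the onboarding, the post-mortem, the retro, and the standup.
That leaves the planning session with no forced order relative to the design review — 1.

1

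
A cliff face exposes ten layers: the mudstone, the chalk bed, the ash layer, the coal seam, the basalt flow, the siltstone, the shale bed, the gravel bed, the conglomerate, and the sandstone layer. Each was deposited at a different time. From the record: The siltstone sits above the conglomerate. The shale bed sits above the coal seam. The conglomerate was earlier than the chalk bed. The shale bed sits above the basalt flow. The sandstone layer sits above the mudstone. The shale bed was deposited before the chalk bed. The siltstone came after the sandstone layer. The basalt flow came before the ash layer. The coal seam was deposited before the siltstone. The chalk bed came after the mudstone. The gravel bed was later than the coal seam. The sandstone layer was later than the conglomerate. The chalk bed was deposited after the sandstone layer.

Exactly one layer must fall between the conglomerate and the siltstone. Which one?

Tracing the constraints gives the conglomerate → the sandstone layer → the siltstone, so the sandstone layer sits after the conglomerate and before the siltstone.
No other layer is forced both after the conglomerate and before the siltstone.

the sandstone layer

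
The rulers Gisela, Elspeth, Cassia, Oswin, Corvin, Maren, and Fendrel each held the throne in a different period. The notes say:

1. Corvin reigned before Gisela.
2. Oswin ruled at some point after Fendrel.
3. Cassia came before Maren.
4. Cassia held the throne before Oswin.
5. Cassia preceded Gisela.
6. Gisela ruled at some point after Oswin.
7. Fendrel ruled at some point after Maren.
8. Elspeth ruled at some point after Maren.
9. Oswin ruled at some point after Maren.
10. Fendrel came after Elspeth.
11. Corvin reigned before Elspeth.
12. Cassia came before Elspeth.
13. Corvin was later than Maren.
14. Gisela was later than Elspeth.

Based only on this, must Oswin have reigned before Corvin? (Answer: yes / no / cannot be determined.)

Tracing the constraints gives Corvin → Elspeth → Fendrel → Oswin, so Corvin must come before Oswin.
That means Oswin cannot be before Corvin.

no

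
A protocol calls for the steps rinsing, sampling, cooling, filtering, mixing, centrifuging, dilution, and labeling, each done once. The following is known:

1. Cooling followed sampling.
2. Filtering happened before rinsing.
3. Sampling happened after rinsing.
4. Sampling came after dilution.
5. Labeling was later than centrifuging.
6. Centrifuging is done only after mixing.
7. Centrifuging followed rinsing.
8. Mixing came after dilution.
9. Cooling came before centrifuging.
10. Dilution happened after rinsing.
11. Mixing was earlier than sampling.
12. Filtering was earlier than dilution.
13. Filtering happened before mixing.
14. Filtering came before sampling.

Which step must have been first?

Filtering has a chain of constraints placing it before every other step, so filtering must be first.

filtering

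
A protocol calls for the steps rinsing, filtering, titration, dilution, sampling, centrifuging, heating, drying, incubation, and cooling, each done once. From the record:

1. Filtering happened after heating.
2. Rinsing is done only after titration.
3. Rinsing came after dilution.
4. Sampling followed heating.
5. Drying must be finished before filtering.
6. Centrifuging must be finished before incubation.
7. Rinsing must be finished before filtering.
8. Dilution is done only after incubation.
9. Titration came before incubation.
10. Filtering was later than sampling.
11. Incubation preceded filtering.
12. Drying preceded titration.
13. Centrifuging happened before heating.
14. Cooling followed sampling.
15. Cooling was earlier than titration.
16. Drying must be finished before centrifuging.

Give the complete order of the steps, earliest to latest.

The constraints fix every adjacent pair, so only one ordering works:
drying → centrifuging → heating → sampling → cooling → titration → incubation → dilution → rinsing → filtering.

drying, centrifuging, heating, sampling, cooling, titration, incubation, dilution, rinsing, filtering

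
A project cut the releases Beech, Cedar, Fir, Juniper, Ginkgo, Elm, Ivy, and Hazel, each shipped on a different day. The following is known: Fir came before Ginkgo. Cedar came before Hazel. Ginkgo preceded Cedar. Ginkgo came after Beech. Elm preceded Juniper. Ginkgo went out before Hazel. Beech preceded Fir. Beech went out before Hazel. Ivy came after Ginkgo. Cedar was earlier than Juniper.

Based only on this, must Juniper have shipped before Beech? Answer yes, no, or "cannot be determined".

Tracing the constraints gives Beech → Ginkgo → Cedar → Juniper, so Beech must come before Juniper.
That means Juniper cannot be before Beech.

no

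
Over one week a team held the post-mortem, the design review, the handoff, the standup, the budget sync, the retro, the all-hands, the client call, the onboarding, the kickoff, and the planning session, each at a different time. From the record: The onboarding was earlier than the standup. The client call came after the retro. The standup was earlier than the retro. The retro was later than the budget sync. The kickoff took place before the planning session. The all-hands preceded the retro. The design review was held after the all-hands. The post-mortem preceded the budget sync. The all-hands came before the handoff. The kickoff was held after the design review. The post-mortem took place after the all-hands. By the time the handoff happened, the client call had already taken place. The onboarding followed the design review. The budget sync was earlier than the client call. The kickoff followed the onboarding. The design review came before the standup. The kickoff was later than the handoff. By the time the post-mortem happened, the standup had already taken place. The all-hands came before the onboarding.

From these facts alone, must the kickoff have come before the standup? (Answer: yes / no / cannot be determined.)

Tracing the constraints gives the standup → the retro → the client call → the handoff → the kickoff, so the standup must come before the kickoff.
That means the kickoff cannot be before the standup.

no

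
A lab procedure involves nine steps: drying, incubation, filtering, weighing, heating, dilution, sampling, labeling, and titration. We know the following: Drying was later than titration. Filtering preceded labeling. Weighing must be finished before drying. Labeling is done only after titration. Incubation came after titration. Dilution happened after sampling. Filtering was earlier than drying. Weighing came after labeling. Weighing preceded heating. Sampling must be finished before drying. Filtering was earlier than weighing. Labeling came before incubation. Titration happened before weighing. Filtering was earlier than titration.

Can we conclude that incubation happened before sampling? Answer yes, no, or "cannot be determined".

cannot be determined

No chain of stated constraints runs from incubation to sampling, and none runs from sampling to incubation either.
So the relative order of incubation and sampling is not fixed by the given facts.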